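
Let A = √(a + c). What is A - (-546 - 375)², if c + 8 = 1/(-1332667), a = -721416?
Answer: -848241 + I*√1281249985579446603/1332667 ≈ -8.4824e+5 + 849.37*I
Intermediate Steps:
c = -10661337/1332667 (c = -8 + 1/(-1332667) = -8 - 1/1332667 = -10661337/1332667 ≈ -8.0000)
A = I*√1281249985579446603/1332667 (A = √(-721416 - 10661337/1332667) = √(-961417957809/1332667) = I*√1281249985579446603/1332667 ≈ 849.37*I)
A - (-546 - 375)² = I*√1281249985579446603/1332667 - (-546 - 375)² = I*√1281249985579446603/1332667 - 1*(-921)² = I*√1281249985579446603/1332667 - 1*848241 = I*√1281249985579446603/1332667 - 848241 = -848241 + I*√1281249985579446603/1332667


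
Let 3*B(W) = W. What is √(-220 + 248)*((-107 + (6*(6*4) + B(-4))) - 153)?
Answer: -704*√7/3 ≈ -620.87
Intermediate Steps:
B(W) = W/3
√(-220 + 248)*((-107 + (6*(6*4) + B(-4))) - 153) = √(-220 + 248)*((-107 + (6*(6*4) + (⅓)*(-4))) - 153) = √28*((-107 + (6*24 - 4/3)) - 153) = (2*√7)*((-107 + (144 - 4/3)) - 153) = (2*√7)*((-107 + 428/3) - 153) = (2*√7)*(107/3 - 153) = (2*√7)*(-352/3) = -704*√7/3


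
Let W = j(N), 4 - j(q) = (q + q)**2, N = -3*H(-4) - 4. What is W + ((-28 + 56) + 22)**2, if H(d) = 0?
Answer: 2440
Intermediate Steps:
N = -4 (N = -3*0 - 4 = 0 - 4 = -4)
j(q) = 4 - 4*q**2 (j(q) = 4 - (q + q)**2 = 4 - (2*q)**2 = 4 - 4*q**2)
W = -60 (W = 4 - 4*(-4)**2 = 4 - 4*16 = 4 - 64 = -60)
W + ((-28 + 56) + 22)**2 = -60 + ((-28 + 56) + 22)**2 = -60 + (28 + 22)**2 = -60 + 50**2 = -60 + 2500 = 2440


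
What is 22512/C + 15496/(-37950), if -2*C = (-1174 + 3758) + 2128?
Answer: -111354872/11176275 ≈ -9.9635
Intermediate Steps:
C = -2356 (C = -((-1174 + 3758) + 2128)/2 = -(2584 + 2128)/2 = -½*4712 = -2356)
22512/C + 15496/(-37950) = 22512/(-2356) + 15496/(-37950) = 22512*(-1/2356) + 15496*(-1/37950) = -5628/589 - 7748/18975 = -111354872/11176275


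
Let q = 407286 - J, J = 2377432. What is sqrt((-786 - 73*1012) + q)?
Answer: 2*I*sqrt(511202) ≈ 1430.0*I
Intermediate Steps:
q = -1970146 (q = 407286 - 1*2377432 = 407286 - 2377432 = -1970146)
sqrt((-786 - 73*1012) + q) = sqrt((-786 - 73*1012) - 1970146) = sqrt((-786 - 73876) - 1970146) = sqrt(-74662 - 1970146) = sqrt(-2044808) = 2*I*sqrt(511202)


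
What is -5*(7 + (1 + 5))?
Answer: -65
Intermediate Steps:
-5*(7 + (1 + 5)) = -5*(7 + 6) = -5*13 = -65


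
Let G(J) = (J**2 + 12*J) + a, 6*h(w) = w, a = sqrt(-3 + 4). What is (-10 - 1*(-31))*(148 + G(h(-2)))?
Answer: 9142/3 ≈ 3047.3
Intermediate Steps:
a = 1 (a = sqrt(1) = 1)
h(w) = w/6
G(J) = 1 + J**2 + 12*J (G(J) = (J**2 + 12*J) + 1 = 1 + J**2 + 12*J)
(-10 - 1*(-31))*(148 + G(h(-2))) = (-10 - 1*(-31))*(148 + (1 + ((1/6)*(-2))**2 + 12*((1/6)*(-2)))) = (-10 + 31)*(148 + (1 + (-1/3)**2 + 12*(-1/3))) = 21*(148 + (1 + 1/9 - 4)) = 21*(148 - 26/9) = 21*(1306/9) = 9142/3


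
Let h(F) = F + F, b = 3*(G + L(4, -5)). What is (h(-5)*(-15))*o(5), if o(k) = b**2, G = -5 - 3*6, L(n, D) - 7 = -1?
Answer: 390150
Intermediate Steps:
L(n, D) = 6 (L(n, D) = 7 - 1 = 6)
G = -23 (G = -5 - 18 = -23)
b = -51 (b = 3*(-23 + 6) = 3*(-17) = -51)
o(k) = 2601 (o(k) = (-51)**2 = 2601)
h(F) = 2*F
(h(-5)*(-15))*o(5) = ((2*(-5))*(-15))*2601 = -10*(-15)*2601 = 150*2601 = 390150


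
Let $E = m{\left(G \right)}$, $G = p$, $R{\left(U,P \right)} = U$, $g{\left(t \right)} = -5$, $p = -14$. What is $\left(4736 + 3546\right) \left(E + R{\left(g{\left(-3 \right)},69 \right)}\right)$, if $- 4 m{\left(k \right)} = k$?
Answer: $-12423$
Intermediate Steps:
$G = -14$
$m{\left(k \right)} = - \frac{k}{4}$
$E = \frac{7}{2}$ ($E = \left(- \frac{1}{4}\right) \left(-14\right) = \frac{7}{2} \approx 3.5$)
$\left(4736 + 3546\right) \left(E + R{\left(g{\left(-3 \right)},69 \right)}\right) = \left(4736 + 3546\right) \left(\frac{7}{2} - 5\right) = 8282 \left(- \frac{3}{2}\right) = -12423$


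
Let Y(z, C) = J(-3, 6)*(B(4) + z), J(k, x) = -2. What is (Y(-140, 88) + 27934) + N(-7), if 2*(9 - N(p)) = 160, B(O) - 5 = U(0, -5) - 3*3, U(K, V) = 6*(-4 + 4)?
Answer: 28151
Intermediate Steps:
U(K, V) = 0 (U(K, V) = 6*0 = 0)
B(O) = -4 (B(O) = 5 + (0 - 3*3) = 5 + (0 - 9) = 5 - 9 = -4)
Y(z, C) = 8 - 2*z (Y(z, C) = -2*(-4 + z) = 8 - 2*z)
N(p) = -71 (N(p) = 9 - ½*160 = 9 - 80 = -71)
(Y(-140, 88) + 27934) + N(-7) = ((8 - 2*(-140)) + 27934) - 71 = ((8 + 280) + 27934) - 71 = (288 + 27934) - 71 = 28222 - 71 = 28151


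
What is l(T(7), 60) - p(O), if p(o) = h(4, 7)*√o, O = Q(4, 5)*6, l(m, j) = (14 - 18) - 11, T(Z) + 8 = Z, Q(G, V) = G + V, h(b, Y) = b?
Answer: -15 - 12*√6 ≈ -44.394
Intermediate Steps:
T(Z) = -8 + Z
l(m, j) = -15 (l(m, j) = -4 - 11 = -15)
O = 54 (O = (4 + 5)*6 = 9*6 = 54)
p(o) = 4*√o
l(T(7), 60) - p(O) = -15 - 4*√54 = -15 - 4*3*√6 = -15 - 12*√6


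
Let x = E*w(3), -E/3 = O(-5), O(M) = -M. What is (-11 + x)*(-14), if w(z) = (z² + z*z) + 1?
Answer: 4144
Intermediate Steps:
w(z) = 1 + 2*z² (w(z) = (z² + z²) + 1 = 2*z² + 1 = 1 + 2*z²)
E = -15 (E = -(-3)*(-5) = -3*5 = -15)
x = -285 (x = -15*(1 + 2*3²) = -15*(1 + 2*9) = -15*(1 + 18) = -15*19 = -285)
(-11 + x)*(-14) = (-11 - 285)*(-14) = -296*(-14) = 4144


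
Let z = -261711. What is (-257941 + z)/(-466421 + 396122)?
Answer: 519652/70299 ≈ 7.3920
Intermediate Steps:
(-257941 + z)/(-466421 + 396122) = (-257941 - 261711)/(-466421 + 396122) = -519652/(-70299) = -519652*(-1/70299) = 519652/70299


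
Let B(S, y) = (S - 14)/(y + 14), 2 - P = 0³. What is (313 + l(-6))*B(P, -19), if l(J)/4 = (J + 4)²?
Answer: 3948/5 ≈ 789.60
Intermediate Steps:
P = 2 (P = 2 - 1*0³ = 2 - 1*0 = 2 + 0 = 2)
B(S, y) = (-14 + S)/(14 + y)
l(J) = 4*(4 + J)² (l(J) = 4*(J + 4)² = 4*(4 + J)²)
(313 + l(-6))*B(P, -19) = (313 + 4*(4 - 6)²)*((-14 + 2)/(14 - 19)) = (313 + 4*(-2)²)*(-12/(-5)) = (313 + 4*4)*(-⅕*(-12)) = (313 + 16)*(12/5) = 329*(12/5) = 3948/5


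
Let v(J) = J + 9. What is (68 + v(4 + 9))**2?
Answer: 8100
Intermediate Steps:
v(J) = 9 + J
(68 + v(4 + 9))**2 = (68 + (9 + (4 + 9)))**2 = (68 + (9 + 13))**2 = (68 + 22)**2 = 90**2 = 8100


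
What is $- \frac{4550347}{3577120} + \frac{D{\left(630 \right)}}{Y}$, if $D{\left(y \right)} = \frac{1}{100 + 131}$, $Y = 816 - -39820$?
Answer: $- \frac{10678430370683}{8394531240480} \approx -1.2721$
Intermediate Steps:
$Y = 40636$ ($Y = 816 + 39820 = 40636$)
$D{\left(y \right)} = \frac{1}{231}$
$- \frac{4550347}{3577120} + \frac{D{\left(630 \right)}}{Y} = - \frac{4550347}{3577120} + \frac{1}{231 \cdot 40636} = \left(-4550347\right) \frac{1}{3577120} + \frac{1}{231} \cdot \frac{1}{40636} = - \frac{4550347}{3577120} + \frac{1}{9386916} = - \frac{10678430370683}{8394531240480}$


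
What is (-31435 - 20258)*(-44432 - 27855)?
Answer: 3736731891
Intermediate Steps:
(-31435 - 20258)*(-44432 - 27855) = -51693*(-72287) = 3736731891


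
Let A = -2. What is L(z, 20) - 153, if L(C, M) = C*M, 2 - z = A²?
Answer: -193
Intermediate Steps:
z = -2 (z = 2 - 1*(-2)² = 2 - 1*4 = 2 - 4 = -2)
L(z, 20) - 153 = -2*20 - 153 = -40 - 153 = -193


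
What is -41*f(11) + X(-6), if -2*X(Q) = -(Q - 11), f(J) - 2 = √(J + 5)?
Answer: -509/2 ≈ -254.50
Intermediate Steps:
f(J) = 2 + √(5 + J) (f(J) = 2 + √(J + 5) = 2 + √(5 + J))
X(Q) = -11/2 + Q/2 (X(Q) = -(-1)*(Q - 11)/2 = -(-1)*(-11 + Q)/2 = -(11 - Q)/2 = -11/2 + Q/2)
-41*f(11) + X(-6) = -41*(2 + √(5 + 11)) + (-11/2 + (½)*(-6)) = -41*(2 + √16) + (-11/2 - 3) = -41*(2 + 4) - 17/2 = -41*6 - 17/2 = -246 - 17/2 = -509/2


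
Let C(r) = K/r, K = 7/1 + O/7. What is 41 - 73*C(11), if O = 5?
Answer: -785/77 ≈ -10.195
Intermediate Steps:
K = 54/7 (K = 7/1 + 5/7 = 7*1 + 5*(1/7) = 7 + 5/7 = 54/7 ≈ 7.7143)
C(r) = 54/(7*r)
41 - 73*C(11) = 41 - 3942/(7*11) = 41 - 73*54/77 = 41 - 3942/77 = -785/77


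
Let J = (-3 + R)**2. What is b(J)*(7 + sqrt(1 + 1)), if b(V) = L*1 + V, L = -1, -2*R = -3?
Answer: 35/4 + 5*sqrt(2)/4 ≈ 10.518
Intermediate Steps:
R = 3/2 (R = -1/2*(-3) = 3/2 ≈ 1.5000)
J = 9/4 (J = (-3 + 3/2)**2 = (-3/2)**2 = 9/4 ≈ 2.2500)
b(V) = -1 + V (b(V) = -1*1 + V = -1 + V)
b(J)*(7 + sqrt(1 + 1)) = (-1 + 9/4)*(7 + sqrt(1 + 1)) = 5*(7 + sqrt(2))/4 = 35/4 + 5*sqrt(2)/4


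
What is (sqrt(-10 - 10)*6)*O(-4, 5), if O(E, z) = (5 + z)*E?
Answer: -480*I*sqrt(5) ≈ -1073.3*I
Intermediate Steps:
O(E, z) = E*(5 + z)
(sqrt(-10 - 10)*6)*O(-4, 5) = (sqrt(-10 - 10)*6)*(-4*(5 + 5)) = (sqrt(-20)*6)*(-4*10) = ((2*I*sqrt(5))*6)*(-40) = (12*I*sqrt(5))*(-40) = -480*I*sqrt(5)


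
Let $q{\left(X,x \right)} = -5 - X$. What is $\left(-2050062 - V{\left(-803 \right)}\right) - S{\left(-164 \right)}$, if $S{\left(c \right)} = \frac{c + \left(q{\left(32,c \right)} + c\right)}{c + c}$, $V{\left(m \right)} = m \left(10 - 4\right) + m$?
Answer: $- \frac{670577013}{328} \approx -2.0444 \cdot 10^{6}$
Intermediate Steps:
$V{\left(m \right)} = 7 m$ ($V{\left(m \right)} = m \left(10 - 4\right) + m = m 6 + m = 6 m + m = 7 m$)
$S{\left(c \right)} = \frac{-37 + 2 c}{2 c}$ ($S{\left(c \right)} = \frac{c + \left(\left(-5 - 32\right) + c\right)}{c + c} = \frac{c + \left(\left(-5 - 32\right) + c\right)}{2 c} = \left(c + \left(-37 + c\right)\right) \frac{1}{2 c} = \left(-37 + 2 c\right) \frac{1}{2 c} = \frac{-37 + 2 c}{2 c}$)
$\left(-2050062 - V{\left(-803 \right)}\right) - S{\left(-164 \right)} = \left(-2050062 - 7 \left(-803\right)\right) - \frac{- \frac{37}{2} - 164}{-164} = \left(-2050062 - -5621\right) - \left(- \frac{1}{164}\right) \left(- \frac{365}{2}\right) = \left(-2050062 + 5621\right) - \frac{365}{328} = -2044441 - \frac{365}{328} = - \frac{670577013}{328}$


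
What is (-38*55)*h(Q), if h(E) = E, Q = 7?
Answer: -14630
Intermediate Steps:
(-38*55)*h(Q) = -38*55*7 = -2090*7 = -14630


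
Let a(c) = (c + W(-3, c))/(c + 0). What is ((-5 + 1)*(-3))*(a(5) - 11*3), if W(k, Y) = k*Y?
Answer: -420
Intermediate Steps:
W(k, Y) = Y*k
a(c) = -2 (a(c) = (c + c*(-3))/(c + 0) = (c - 3*c)/c = (-2*c)/c = -2)
((-5 + 1)*(-3))*(a(5) - 11*3) = ((-5 + 1)*(-3))*(-2 - 11*3) = (-4*(-3))*(-2 - 33) = 12*(-35) = -420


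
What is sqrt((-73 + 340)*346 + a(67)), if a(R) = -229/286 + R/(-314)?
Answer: sqrt(46564395857265)/22451 ≈ 303.94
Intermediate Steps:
a(R) = -229/286 - R/314 (a(R) = -229*1/286 + R*(-1/314) = -229/286 - R/314)
sqrt((-73 + 340)*346 + a(67)) = sqrt((-73 + 340)*346 + (-229/286 - 1/314*67)) = sqrt(267*346 + (-229/286 - 67/314)) = sqrt(92382 - 22767/22451) = sqrt(2074045515/22451) = sqrt(46564395857265)/22451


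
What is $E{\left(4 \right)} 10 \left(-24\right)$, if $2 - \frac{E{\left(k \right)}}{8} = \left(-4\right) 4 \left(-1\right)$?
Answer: $26880$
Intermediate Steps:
$E{\left(k \right)} = -112$ ($E{\left(k \right)} = 16 - 8 \left(-4\right) 4 \left(-1\right) = 16 - 8 \left(\left(-16\right) \left(-1\right)\right) = 16 - 128 = -112$)
$E{\left(4 \right)} 10 \left(-24\right) = \left(-112\right) 10 \left(-24\right) = \left(-1120\right) \left(-24\right) = 26880$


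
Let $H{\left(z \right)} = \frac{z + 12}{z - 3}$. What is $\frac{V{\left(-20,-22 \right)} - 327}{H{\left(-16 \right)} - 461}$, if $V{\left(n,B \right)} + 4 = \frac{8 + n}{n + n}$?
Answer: $\frac{62833}{87550} \approx 0.71768$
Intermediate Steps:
$V{\left(n,B \right)} = -4 + \frac{8 + n}{2 n}$ ($V{\left(n,B \right)} = -4 + \frac{8 + n}{n + n} = -4 + \frac{8 + n}{2 n}$)
$H{\left(z \right)} = \frac{12 + z}{-3 + z}$
$\frac{V{\left(-20,-22 \right)} - 327}{H{\left(-16 \right)} - 461} = \frac{\left(- \frac{7}{2} + \frac{4}{-20}\right) - 327}{\frac{12 - 16}{-3 - 16} - 461} = \frac{\left(- \frac{7}{2} + 4 \left(- \frac{1}{20}\right)\right) - 327}{\frac{1}{-19} \left(-4\right) - 461} = \frac{\left(- \frac{7}{2} - \frac{1}{5}\right) - 327}{\left(- \frac{1}{19}\right) \left(-4\right) - 461} = \frac{- \frac{37}{10} - 327}{\frac{4}{19} - 461} = - \frac{3307}{10 \left(- \frac{8755}{19}\right)} = \left(- \frac{3307}{10}\right) \left(- \frac{19}{8755}\right) = \frac{62833}{87550}$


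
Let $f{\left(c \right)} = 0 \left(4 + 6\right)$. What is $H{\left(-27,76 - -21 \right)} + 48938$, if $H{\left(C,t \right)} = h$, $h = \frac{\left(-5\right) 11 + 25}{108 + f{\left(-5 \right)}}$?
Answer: $\frac{880879}{18} \approx 48938.0$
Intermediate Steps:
$f{\left(c \right)} = 0$ ($f{\left(c \right)} = 0 \cdot 10 = 0$)
$h = - \frac{5}{18}$ ($h = \frac{\left(-5\right) 11 + 25}{108 + 0} = \frac{-55 + 25}{108} = \left(-30\right) \frac{1}{108} = - \frac{5}{18} \approx -0.27778$)
$H{\left(C,t \right)} = - \frac{5}{18}$
$H{\left(-27,76 - -21 \right)} + 48938 = - \frac{5}{18} + 48938 = \frac{880879}{18}$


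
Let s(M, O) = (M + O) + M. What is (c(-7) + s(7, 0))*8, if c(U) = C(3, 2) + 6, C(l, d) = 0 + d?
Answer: 176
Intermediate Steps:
C(l, d) = d
s(M, O) = O + 2*M
c(U) = 8 (c(U) = 2 + 6 = 8)
(c(-7) + s(7, 0))*8 = (8 + (0 + 2*7))*8 = (8 + (0 + 14))*8 = (8 + 14)*8 = 22*8 = 176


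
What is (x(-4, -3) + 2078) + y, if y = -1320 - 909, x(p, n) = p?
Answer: -155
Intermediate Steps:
y = -2229
(x(-4, -3) + 2078) + y = (-4 + 2078) - 2229 = 2074 - 2229 = -155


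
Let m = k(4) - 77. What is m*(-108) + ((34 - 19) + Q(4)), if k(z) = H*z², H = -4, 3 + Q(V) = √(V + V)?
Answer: 15240 + 2*√2 ≈ 15243.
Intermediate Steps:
Q(V) = -3 + √2*√V (Q(V) = -3 + √(V + V) = -3 + √(2*V) = -3 + √2*√V)
k(z) = -4*z²
m = -141 (m = -4*4² - 77 = -4*16 - 77 = -64 - 77 = -141)
m*(-108) + ((34 - 19) + Q(4)) = -141*(-108) + ((34 - 19) + (-3 + √2*√4)) = 15228 + (15 + (-3 + √2*2)) = 15228 + (15 + (-3 + 2*√2)) = 15228 + (12 + 2*√2) = 15240 + 2*√2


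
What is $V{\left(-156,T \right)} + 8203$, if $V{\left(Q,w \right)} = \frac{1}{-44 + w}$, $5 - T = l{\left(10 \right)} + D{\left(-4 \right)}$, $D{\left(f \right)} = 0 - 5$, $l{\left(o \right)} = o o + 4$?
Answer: $\frac{1132013}{138} \approx 8203.0$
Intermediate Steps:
$l{\left(o \right)} = 4 + o^{2}$ ($l{\left(o \right)} = o^{2} + 4 = 4 + o^{2}$)
$D{\left(f \right)} = -5$ ($D{\left(f \right)} = 0 - 5 = -5$)
$T = -94$ ($T = 5 - \left(\left(4 + 10^{2}\right) - 5\right) = 5 - \left(\left(4 + 100\right) - 5\right) = 5 - \left(104 - 5\right) = 5 - 99 = -94$)
$V{\left(-156,T \right)} + 8203 = \frac{1}{-44 - 94} + 8203 = \frac{1}{-138} + 8203 = - \frac{1}{138} + 8203 = \frac{1132013}{138}$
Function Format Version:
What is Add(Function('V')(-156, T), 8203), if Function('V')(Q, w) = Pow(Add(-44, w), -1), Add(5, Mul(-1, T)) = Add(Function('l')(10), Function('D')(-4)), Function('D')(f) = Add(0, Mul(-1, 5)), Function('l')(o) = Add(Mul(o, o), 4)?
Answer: Rational(1132013, 138) ≈ 8203.0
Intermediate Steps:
Function('l')(o) = Add(4, Pow(o, 2)) (Function('l')(o) = Add(Pow(o, 2), 4) = Add(4, Pow(o, 2)))
Function('D')(f) = -5 (Function('D')(f) = Add(0, -5) = -5)
T = -94 (T = Add(5, Mul(-1, Add(Add(4, Pow(10, 2)), -5))) = Add(5, Mul(-1, Add(Add(4, 100), -5))) = Add(5, Mul(-1, Add(104, -5))) = Add(5, Mul(-1, 99)) = Add(5, -99) = -94)
Add(Function('V')(-156, T), 8203) = Add(Pow(Add(-44, -94), -1), 8203) = Add(Pow(-138, -1), 8203) = Add(Rational(-1, 138), 8203) = Rational(1132013, 138)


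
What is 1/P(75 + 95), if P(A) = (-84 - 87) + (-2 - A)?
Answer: -1/343 ≈ -0.0029155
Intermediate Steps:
P(A) = -173 - A (P(A) = -171 + (-2 - A) = -173 - A)
1/P(75 + 95) = 1/(-173 - (75 + 95)) = 1/(-173 - 1*170) = 1/(-173 - 170) = 1/(-343) = -1/343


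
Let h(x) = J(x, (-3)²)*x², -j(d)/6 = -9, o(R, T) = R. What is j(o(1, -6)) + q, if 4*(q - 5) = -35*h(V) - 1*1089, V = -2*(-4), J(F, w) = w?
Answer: -21013/4 ≈ -5253.3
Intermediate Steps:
j(d) = 54 (j(d) = -6*(-9) = 54)
V = 8
h(x) = 9*x² (h(x) = (-3)²*x² = 9*x²)
q = -21229/4 (q = 5 + (-315*8² - 1*1089)/4 = 5 + (-315*64 - 1089)/4 = 5 + (-35*576 - 1089)/4 = 5 + (-20160 - 1089)/4 = 5 + (¼)*(-21249) = 5 - 21249/4 = -21229/4 ≈ -5307.3)
j(o(1, -6)) + q = 54 - 21229/4 = -21013/4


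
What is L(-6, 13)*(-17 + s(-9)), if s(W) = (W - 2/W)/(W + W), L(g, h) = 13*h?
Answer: -452075/162 ≈ -2790.6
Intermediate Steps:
s(W) = (W - 2/W)/(2*W) (s(W) = (W - 2/W)/((2*W)) = (W - 2/W)*(1/(2*W)) = (W - 2/W)/(2*W))
L(-6, 13)*(-17 + s(-9)) = (13*13)*(-17 + (1/2 - 1/(-9)**2)) = 169*(-17 + (1/2 - 1*1/81)) = 169*(-17 + (1/2 - 1/81)) = 169*(-17 + 79/162) = 169*(-2675/162) = -452075/162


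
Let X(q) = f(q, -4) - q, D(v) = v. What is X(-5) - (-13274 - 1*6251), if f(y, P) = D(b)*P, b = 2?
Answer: 19522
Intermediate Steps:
f(y, P) = 2*P
X(q) = -8 - q (X(q) = 2*(-4) - q = -8 - q)
X(-5) - (-13274 - 1*6251) = (-8 - 1*(-5)) - (-13274 - 1*6251) = (-8 + 5) - (-13274 - 6251) = -3 - 1*(-19525) = -3 + 19525 = 19522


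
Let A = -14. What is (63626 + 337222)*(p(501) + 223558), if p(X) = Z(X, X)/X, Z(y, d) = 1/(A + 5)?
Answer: 134688003973936/1503 ≈ 8.9613e+10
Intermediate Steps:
Z(y, d) = -⅑ (Z(y, d) = 1/(-14 + 5) = 1/(-9) = -⅑)
p(X) = -1/(9*X)
(63626 + 337222)*(p(501) + 223558) = (63626 + 337222)*(-⅑/501 + 223558) = 400848*(-⅑*1/501 + 223558) = 400848*(-1/4509 + 223558) = 400848*(1008023021/4509) = 134688003973936/1503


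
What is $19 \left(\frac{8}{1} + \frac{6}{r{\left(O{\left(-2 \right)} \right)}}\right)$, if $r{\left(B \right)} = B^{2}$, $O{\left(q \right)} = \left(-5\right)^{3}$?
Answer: $\frac{2375114}{15625} \approx 152.01$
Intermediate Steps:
$O{\left(q \right)} = -125$
$19 \left(\frac{8}{1} + \frac{6}{r{\left(O{\left(-2 \right)} \right)}}\right) = 19 \left(\frac{8}{1} + \frac{6}{\left(-125\right)^{2}}\right) = 19 \left(8 \cdot 1 + \frac{6}{15625}\right) = 19 \left(8 + 6 \cdot \frac{1}{15625}\right) = 19 \left(8 + \frac{6}{15625}\right) = 19 \cdot \frac{125006}{15625} = \frac{2375114}{15625}$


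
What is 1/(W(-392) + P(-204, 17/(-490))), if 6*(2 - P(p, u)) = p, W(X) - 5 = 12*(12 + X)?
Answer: -1/4519 ≈ -0.00022129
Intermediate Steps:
W(X) = 149 + 12*X (W(X) = 5 + 12*(12 + X) = 5 + (144 + 12*X) = 149 + 12*X)
P(p, u) = 2 - p/6
1/(W(-392) + P(-204, 17/(-490))) = 1/((149 + 12*(-392)) + (2 - ⅙*(-204))) = 1/((149 - 4704) + (2 + 34)) = 1/(-4555 + 36) = 1/(-4519) = -1/4519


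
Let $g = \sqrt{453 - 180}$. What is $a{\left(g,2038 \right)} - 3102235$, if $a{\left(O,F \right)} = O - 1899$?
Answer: $-3104134 + \sqrt{273} \approx -3.1041 \cdot 10^{6}$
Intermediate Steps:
$g = \sqrt{273} \approx 16.523$
$a{\left(O,F \right)} = -1899 + O$
$a{\left(g,2038 \right)} - 3102235 = \left(-1899 + \sqrt{273}\right) - 3102235 = -3104134 + \sqrt{273}$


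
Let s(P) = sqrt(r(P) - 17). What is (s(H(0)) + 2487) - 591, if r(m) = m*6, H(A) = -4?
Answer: 1896 + I*sqrt(41) ≈ 1896.0 + 6.4031*I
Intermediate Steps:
r(m) = 6*m
s(P) = sqrt(-17 + 6*P) (s(P) = sqrt(6*P - 17) = sqrt(-17 + 6*P))
(s(H(0)) + 2487) - 591 = (sqrt(-17 + 6*(-4)) + 2487) - 591 = (sqrt(-17 - 24) + 2487) - 591 = (sqrt(-41) + 2487) - 591 = (I*sqrt(41) + 2487) - 591 = (2487 + I*sqrt(41)) - 591 = 1896 + I*sqrt(41)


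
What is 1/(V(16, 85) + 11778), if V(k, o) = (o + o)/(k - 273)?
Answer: 257/3026776 ≈ 8.4909e-5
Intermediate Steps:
V(k, o) = 2*o/(-273 + k) (V(k, o) = (2*o)/(-273 + k) = 2*o/(-273 + k))
1/(V(16, 85) + 11778) = 1/(2*85/(-273 + 16) + 11778) = 1/(2*85/(-257) + 11778) = 1/(2*85*(-1/257) + 11778) = 1/(-170/257 + 11778) = 1/(3026776/257) = 257/3026776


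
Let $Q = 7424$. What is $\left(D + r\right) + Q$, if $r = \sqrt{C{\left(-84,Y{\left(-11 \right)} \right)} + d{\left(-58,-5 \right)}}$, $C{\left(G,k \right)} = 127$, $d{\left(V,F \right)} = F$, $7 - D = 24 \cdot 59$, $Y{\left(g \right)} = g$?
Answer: $6015 + \sqrt{122} \approx 6026.0$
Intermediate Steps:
$D = -1409$ ($D = 7 - 24 \cdot 59 = 7 - 1416 = -1409$)
$r = \sqrt{122}$ ($r = \sqrt{127 - 5} = \sqrt{122} \approx 11.045$)
$\left(D + r\right) + Q = \left(-1409 + \sqrt{122}\right) + 7424 = 6015 + \sqrt{122}$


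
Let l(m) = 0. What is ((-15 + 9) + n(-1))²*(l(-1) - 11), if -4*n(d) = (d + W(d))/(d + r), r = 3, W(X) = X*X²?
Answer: -5819/16 ≈ -363.69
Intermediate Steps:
W(X) = X³
n(d) = -(d + d³)/(4*(3 + d)) (n(d) = -(d + d³)/(4*(d + 3)) = -(d + d³)/(4*(3 + d)))
((-15 + 9) + n(-1))²*(l(-1) - 11) = ((-15 + 9) + (-1*(-1) - 1*(-1)³)/(12 + 4*(-1)))²*(0 - 11) = (-6 + (1 - 1*(-1))/(12 - 4))²*(-11) = (-6 + (1 + 1)/8)²*(-11) = (-6 + (⅛)*2)²*(-11) = (-6 + ¼)²*(-11) = (-23/4)²*(-11) = (529/16)*(-11) = -5819/16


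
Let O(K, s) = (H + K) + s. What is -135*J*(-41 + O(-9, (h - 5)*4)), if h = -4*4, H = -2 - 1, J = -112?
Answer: -2071440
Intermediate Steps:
H = -3
h = -16
O(K, s) = -3 + K + s (O(K, s) = (-3 + K) + s = -3 + K + s)
-135*J*(-41 + O(-9, (h - 5)*4)) = -(-15120)*(-41 + (-3 - 9 + (-16 - 5)*4)) = -(-15120)*(-41 + (-3 - 9 - 21*4)) = -(-15120)*(-41 + (-3 - 9 - 84)) = -(-15120)*(-41 - 96) = -(-15120)*(-137) = -135*15344 = -2071440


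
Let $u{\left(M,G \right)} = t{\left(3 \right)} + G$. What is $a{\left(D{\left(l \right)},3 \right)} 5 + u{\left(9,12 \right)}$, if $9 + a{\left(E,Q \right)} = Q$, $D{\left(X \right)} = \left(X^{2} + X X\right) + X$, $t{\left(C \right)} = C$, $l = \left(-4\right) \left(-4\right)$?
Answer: $-15$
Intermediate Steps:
$l = 16$
$D{\left(X \right)} = X + 2 X^{2}$ ($D{\left(X \right)} = \left(X^{2} + X^{2}\right) + X = 2 X^{2} + X = X + 2 X^{2}$)
$a{\left(E,Q \right)} = -9 + Q$
$u{\left(M,G \right)} = 3 + G$
$a{\left(D{\left(l \right)},3 \right)} 5 + u{\left(9,12 \right)} = \left(-9 + 3\right) 5 + \left(3 + 12\right) = \left(-6\right) 5 + 15 = -30 + 15 = -15$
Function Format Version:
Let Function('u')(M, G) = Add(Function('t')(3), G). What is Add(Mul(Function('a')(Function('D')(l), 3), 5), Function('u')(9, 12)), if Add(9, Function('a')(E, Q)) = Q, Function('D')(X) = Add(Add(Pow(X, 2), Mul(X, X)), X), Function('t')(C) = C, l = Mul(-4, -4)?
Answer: -15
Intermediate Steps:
l = 16
Function('D')(X) = Add(X, Mul(2, Pow(X, 2))) (Function('D')(X) = Add(Add(Pow(X, 2), Pow(X, 2)), X) = Add(Mul(2, Pow(X, 2)), X) = Add(X, Mul(2, Pow(X, 2))))
Function('a')(E, Q) = Add(-9, Q)
Function('u')(M, G) = Add(3, G)
Add(Mul(Function('a')(Function('D')(l), 3), 5), Function('u')(9, 12)) = Add(Mul(Add(-9, 3), 5), Add(3, 12)) = Add(Mul(-6, 5), 15) = Add(-30, 15) = -15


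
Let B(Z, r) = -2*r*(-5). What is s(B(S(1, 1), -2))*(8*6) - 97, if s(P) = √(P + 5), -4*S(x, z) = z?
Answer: -97 + 48*I*√15 ≈ -97.0 + 185.9*I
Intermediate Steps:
S(x, z) = -z/4
B(Z, r) = 10*r
s(P) = √(5 + P)
s(B(S(1, 1), -2))*(8*6) - 97 = √(5 + 10*(-2))*(8*6) - 97 = √(5 - 20)*48 - 97 = √(-15)*48 - 97 = (I*√15)*48 - 97 = 48*I*√15 - 97 = -97 + 48*I*√15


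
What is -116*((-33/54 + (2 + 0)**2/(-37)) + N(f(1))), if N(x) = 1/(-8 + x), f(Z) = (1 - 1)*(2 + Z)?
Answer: 65221/666 ≈ 97.929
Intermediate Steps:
f(Z) = 0 (f(Z) = 0*(2 + Z) = 0)
-116*((-33/54 + (2 + 0)**2/(-37)) + N(f(1))) = -116*((-33/54 + (2 + 0)**2/(-37)) + 1/(-8 + 0)) = -116*((-33*1/54 + 2**2*(-1/37)) + 1/(-8)) = -116*((-11/18 + 4*(-1/37)) - 1/8) = -116*((-11/18 - 4/37) - 1/8) = -116*(-479/666 - 1/8) = -116*(-2249/2664) = 65221/666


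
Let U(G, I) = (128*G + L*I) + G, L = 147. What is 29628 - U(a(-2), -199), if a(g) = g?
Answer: 59139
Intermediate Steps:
U(G, I) = 129*G + 147*I (U(G, I) = (128*G + 147*I) + G = 129*G + 147*I)
29628 - U(a(-2), -199) = 29628 - (129*(-2) + 147*(-199)) = 29628 - (-258 - 29253) = 29628 - 1*(-29511) = 29628 + 29511 = 59139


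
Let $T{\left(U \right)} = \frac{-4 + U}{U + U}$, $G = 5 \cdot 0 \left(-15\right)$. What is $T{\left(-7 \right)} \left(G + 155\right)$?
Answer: $\frac{1705}{14} \approx 121.79$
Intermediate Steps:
$G = 0$ ($G = 0 \left(-15\right) = 0$)
$T{\left(U \right)} = \frac{-4 + U}{2 U}$
$T{\left(-7 \right)} \left(G + 155\right) = \frac{-4 - 7}{2 \left(-7\right)} \left(0 + 155\right) = \frac{1}{2} \left(- \frac{1}{7}\right) \left(-11\right) 155 = \frac{11}{14} \cdot 155 = \frac{1705}{14}$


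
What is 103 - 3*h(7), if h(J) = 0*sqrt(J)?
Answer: 103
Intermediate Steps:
h(J) = 0
103 - 3*h(7) = 103 - 3*0 = 103 + 0 = 103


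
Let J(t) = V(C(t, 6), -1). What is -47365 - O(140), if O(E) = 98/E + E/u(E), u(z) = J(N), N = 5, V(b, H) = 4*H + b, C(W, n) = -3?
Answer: -473457/10 ≈ -47346.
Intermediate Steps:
V(b, H) = b + 4*H
J(t) = -7 (J(t) = -3 + 4*(-1) = -3 - 4 = -7)
u(z) = -7
O(E) = 98/E - E/7 (O(E) = 98/E + E/(-7) = 98/E + E*(-⅐) = 98/E - E/7)
-47365 - O(140) = -47365 - (98/140 - ⅐*140) = -47365 - (98*(1/140) - 20) = -47365 - (7/10 - 20) = -47365 - 1*(-193/10) = -47365 + 193/10 = -473457/10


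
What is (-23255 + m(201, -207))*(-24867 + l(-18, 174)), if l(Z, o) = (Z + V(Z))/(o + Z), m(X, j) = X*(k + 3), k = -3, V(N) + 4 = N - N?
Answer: 45106258435/78 ≈ 5.7829e+8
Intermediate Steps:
V(N) = -4 (V(N) = -4 + (N - N) = -4 + 0 = -4)
m(X, j) = 0 (m(X, j) = X*(-3 + 3) = X*0 = 0)
l(Z, o) = (-4 + Z)/(Z + o) (l(Z, o) = (Z - 4)/(o + Z) = (-4 + Z)/(Z + o))
(-23255 + m(201, -207))*(-24867 + l(-18, 174)) = (-23255 + 0)*(-24867 + (-4 - 18)/(-18 + 174)) = -23255*(-24867 - 22/156) = -23255*(-24867 + (1/156)*(-22)) = -23255*(-24867 - 11/78) = -23255*(-1939637/78) = 45106258435/78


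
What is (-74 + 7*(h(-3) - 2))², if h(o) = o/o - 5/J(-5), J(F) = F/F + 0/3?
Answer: 13456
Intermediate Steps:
J(F) = 1 (J(F) = 1 + 0*(⅓) = 1 + 0 = 1)
h(o) = -4 (h(o) = o/o - 5/1 = 1 - 5*1 = 1 - 5 = -4)
(-74 + 7*(h(-3) - 2))² = (-74 + 7*(-4 - 2))² = (-74 + 7*(-6))² = (-74 - 42)² = (-116)² = 13456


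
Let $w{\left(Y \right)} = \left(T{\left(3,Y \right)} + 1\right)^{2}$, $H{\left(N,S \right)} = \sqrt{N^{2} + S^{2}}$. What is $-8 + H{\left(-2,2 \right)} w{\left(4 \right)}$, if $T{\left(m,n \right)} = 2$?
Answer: $-8 + 18 \sqrt{2} \approx 17.456$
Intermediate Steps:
$w{\left(Y \right)} = 9$ ($w{\left(Y \right)} = \left(2 + 1\right)^{2} = 3^{2} = 9$)
$-8 + H{\left(-2,2 \right)} w{\left(4 \right)} = -8 + \sqrt{\left(-2\right)^{2} + 2^{2}} \cdot 9 = -8 + \sqrt{4 + 4} \cdot 9 = -8 + \sqrt{8} \cdot 9 = -8 + 2 \sqrt{2} \cdot 9 = -8 + 18 \sqrt{2}$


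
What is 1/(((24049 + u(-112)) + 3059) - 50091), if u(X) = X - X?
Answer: -1/22983 ≈ -4.3510e-5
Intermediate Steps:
u(X) = 0
1/(((24049 + u(-112)) + 3059) - 50091) = 1/(((24049 + 0) + 3059) - 50091) = 1/((24049 + 3059) - 50091) = 1/(27108 - 50091) = 1/(-22983) = -1/22983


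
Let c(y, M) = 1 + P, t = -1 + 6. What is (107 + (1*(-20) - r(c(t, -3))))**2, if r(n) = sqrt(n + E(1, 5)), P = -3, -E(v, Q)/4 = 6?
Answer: (87 - I*sqrt(26))**2 ≈ 7543.0 - 887.23*I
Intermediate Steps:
E(v, Q) = -24 (E(v, Q) = -4*6 = -24)
t = 5
c(y, M) = -2 (c(y, M) = 1 - 3 = -2)
r(n) = sqrt(-24 + n) (r(n) = sqrt(n - 24) = sqrt(-24 + n))
(107 + (1*(-20) - r(c(t, -3))))**2 = (107 + (1*(-20) - sqrt(-24 - 2)))**2 = (107 + (-20 - sqrt(-26)))**2 = (107 + (-20 - I*sqrt(26)))**2 = (87 - I*sqrt(26))**2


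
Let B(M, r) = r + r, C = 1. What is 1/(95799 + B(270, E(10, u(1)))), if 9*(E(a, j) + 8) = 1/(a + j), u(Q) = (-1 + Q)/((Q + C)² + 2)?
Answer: 45/4310236 ≈ 1.0440e-5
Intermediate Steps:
u(Q) = (-1 + Q)/(2 + (1 + Q)²) (u(Q) = (-1 + Q)/((Q + 1)² + 2) = (-1 + Q)/((1 + Q)² + 2) = (-1 + Q)/(2 + (1 + Q)²))
E(a, j) = -8 + 1/(9*(a + j))
B(M, r) = 2*r
1/(95799 + B(270, E(10, u(1)))) = 1/(95799 + 2*((⅑ - 8*10 - 8*(-1 + 1)/(2 + (1 + 1)²))/(10 + (-1 + 1)/(2 + (1 + 1)²)))) = 1/(95799 + 2*((⅑ - 80 - 8*0/(2 + 2²))/(10 + 0/(2 + 2²)))) = 1/(95799 + 2*((⅑ - 80 - 8*0/(2 + 4))/(10 + 0/(2 + 4)))) = 1/(95799 + 2*((⅑ - 80 - 8*0/6)/(10 + 0/6))) = 1/(95799 + 2*((⅑ - 80 - 4*0/3)/(10 + (⅙)*0))) = 1/(95799 + 2*((⅑ - 80 - 8*0)/(10 + 0))) = 1/(95799 + 2*((⅑ - 80 + 0)/10)) = 1/(95799 + 2*((⅒)*(-719/9))) = 1/(95799 + 2*(-719/90)) = 1/(95799 - 719/45) = 1/(4310236/45) = 45/4310236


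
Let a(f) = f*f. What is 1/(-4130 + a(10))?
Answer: -1/4030 ≈ -0.00024814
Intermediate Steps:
a(f) = f²
1/(-4130 + a(10)) = 1/(-4130 + 10²) = 1/(-4130 + 100) = 1/(-4030) = -1/4030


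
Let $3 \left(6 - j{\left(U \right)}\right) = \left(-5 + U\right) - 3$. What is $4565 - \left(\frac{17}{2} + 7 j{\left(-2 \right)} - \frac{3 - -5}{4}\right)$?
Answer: $\frac{26959}{6} \approx 4493.2$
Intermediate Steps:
$j{\left(U \right)} = \frac{26}{3} - \frac{U}{3}$ ($j{\left(U \right)} = 6 - \frac{\left(-5 + U\right) - 3}{3} = 6 - \frac{-8 + U}{3} = 6 - \left(- \frac{8}{3} + \frac{U}{3}\right) = \frac{26}{3} - \frac{U}{3}$)
$4565 - \left(\frac{17}{2} + 7 j{\left(-2 \right)} - \frac{3 - -5}{4}\right) = 4565 - \left(\frac{17}{2} + 7 \left(\frac{26}{3} - - \frac{2}{3}\right) - \frac{3 - -5}{4}\right) = 4565 - \left(\frac{17}{2} + 7 \left(\frac{26}{3} + \frac{2}{3}\right) - \left(3 + 5\right) \frac{1}{4}\right) = 4565 + \left(\left(8 \cdot \frac{1}{4} - \frac{17}{2}\right) - \frac{196}{3}\right) = 4565 + \left(\left(2 - \frac{17}{2}\right) - \frac{196}{3}\right) = 4565 - \frac{431}{6} = \frac{26959}{6}$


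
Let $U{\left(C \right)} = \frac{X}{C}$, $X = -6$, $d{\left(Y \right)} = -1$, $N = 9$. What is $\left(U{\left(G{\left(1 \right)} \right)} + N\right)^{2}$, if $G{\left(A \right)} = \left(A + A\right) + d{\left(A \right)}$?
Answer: $9$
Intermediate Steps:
$G{\left(A \right)} = -1 + 2 A$ ($G{\left(A \right)} = \left(A + A\right) - 1 = 2 A - 1 = -1 + 2 A$)
$U{\left(C \right)} = - \frac{6}{C}$
$\left(U{\left(G{\left(1 \right)} \right)} + N\right)^{2} = \left(- \frac{6}{-1 + 2 \cdot 1} + 9\right)^{2} = \left(- \frac{6}{-1 + 2} + 9\right)^{2} = \left(- \frac{6}{1} + 9\right)^{2} = \left(\left(-6\right) 1 + 9\right)^{2} = \left(-6 + 9\right)^{2} = 3^{2} = 9$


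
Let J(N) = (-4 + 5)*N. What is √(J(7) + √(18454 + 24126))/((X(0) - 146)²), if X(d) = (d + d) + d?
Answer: √(7 + 2*√10645)/21316 ≈ 0.00068524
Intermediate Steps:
X(d) = 3*d (X(d) = 2*d + d = 3*d)
J(N) = N (J(N) = 1*N = N)
√(J(7) + √(18454 + 24126))/((X(0) - 146)²) = √(7 + √(18454 + 24126))/((3*0 - 146)²) = √(7 + √42580)/((0 - 146)²) = √(7 + 2*√10645)/((-146)²) = √(7 + 2*√10645)/21316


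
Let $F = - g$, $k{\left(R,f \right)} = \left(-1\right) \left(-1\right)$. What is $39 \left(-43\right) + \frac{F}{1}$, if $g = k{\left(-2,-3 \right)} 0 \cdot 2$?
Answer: $-1677$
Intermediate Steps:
$k{\left(R,f \right)} = 1$
$g = 0$ ($g = 1 \cdot 0 \cdot 2 = 0 \cdot 2 = 0$)
$F = 0$ ($F = \left(-1\right) 0 = 0$)
$39 \left(-43\right) + \frac{F}{1} = 39 \left(-43\right) + \frac{0}{1} = -1677 + 0 \cdot 1 = -1677 + 0 = -1677$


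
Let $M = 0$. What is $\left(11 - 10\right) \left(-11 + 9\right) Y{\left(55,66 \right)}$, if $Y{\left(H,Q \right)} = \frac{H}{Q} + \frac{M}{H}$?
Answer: $- \frac{5}{3} \approx -1.6667$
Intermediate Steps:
$Y{\left(H,Q \right)} = \frac{H}{Q}$ ($Y{\left(H,Q \right)} = \frac{H}{Q} + \frac{0}{H} = \frac{H}{Q} + 0 = \frac{H}{Q}$)
$\left(11 - 10\right) \left(-11 + 9\right) Y{\left(55,66 \right)} = \left(11 - 10\right) \left(-11 + 9\right) \frac{55}{66} = 1 \left(-2\right) 55 \cdot \frac{1}{66} = \left(-2\right) \frac{5}{6} = - \frac{5}{3}$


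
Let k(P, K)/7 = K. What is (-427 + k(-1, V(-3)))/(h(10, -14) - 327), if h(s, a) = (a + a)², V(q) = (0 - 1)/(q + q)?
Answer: -2555/2742 ≈ -0.93180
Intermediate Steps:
V(q) = -1/(2*q)
h(s, a) = 4*a² (h(s, a) = (2*a)² = 4*a²)
k(P, K) = 7*K
(-427 + k(-1, V(-3)))/(h(10, -14) - 327) = (-427 + 7*(-½/(-3)))/(4*(-14)² - 327) = (-427 + 7*(-½*(-⅓)))/(4*196 - 327) = (-427 + 7*(⅙))/(784 - 327) = (-427 + 7/6)/457 = (1/457)*(-2555/6) = -2555/2742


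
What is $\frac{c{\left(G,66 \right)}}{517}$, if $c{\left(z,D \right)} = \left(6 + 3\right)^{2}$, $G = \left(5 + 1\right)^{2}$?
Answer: $\frac{81}{517} \approx 0.15667$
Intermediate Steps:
$G = 36$ ($G = 6^{2} = 36$)
$c{\left(z,D \right)} = 81$ ($c{\left(z,D \right)} = 9^{2} = 81$)
$\frac{c{\left(G,66 \right)}}{517} = \frac{81}{517}$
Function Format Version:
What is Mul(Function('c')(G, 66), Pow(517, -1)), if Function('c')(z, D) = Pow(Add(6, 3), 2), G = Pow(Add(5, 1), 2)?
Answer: Rational(81, 517) ≈ 0.15667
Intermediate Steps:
G = 36 (G = Pow(6, 2) = 36)
Function('c')(z, D) = 81 (Function('c')(z, D) = Pow(9, 2) = 81)
Mul(Function('c')(G, 66), Pow(517, -1)) = Mul(81, Pow(517, -1)) = Mul(81, Rational(1, 517)) = Rational(81, 517)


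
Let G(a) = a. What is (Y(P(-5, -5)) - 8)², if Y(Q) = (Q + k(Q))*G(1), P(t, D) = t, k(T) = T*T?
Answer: 144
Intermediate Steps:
k(T) = T²
Y(Q) = Q + Q² (Y(Q) = (Q + Q²)*1 = Q + Q²)
(Y(P(-5, -5)) - 8)² = (-5*(1 - 5) - 8)² = (-5*(-4) - 8)² = (20 - 8)² = 12² = 144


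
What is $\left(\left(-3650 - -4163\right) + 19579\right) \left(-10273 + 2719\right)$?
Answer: $-151774968$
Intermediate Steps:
$\left(\left(-3650 - -4163\right) + 19579\right) \left(-10273 + 2719\right) = \left(\left(-3650 + 4163\right) + 19579\right) \left(-7554\right) = \left(513 + 19579\right) \left(-7554\right) = 20092 \left(-7554\right) = -151774968$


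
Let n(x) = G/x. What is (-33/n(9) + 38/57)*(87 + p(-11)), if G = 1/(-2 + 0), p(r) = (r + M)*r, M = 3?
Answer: 312200/3 ≈ 1.0407e+5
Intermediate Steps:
p(r) = r*(3 + r) (p(r) = (r + 3)*r = (3 + r)*r = r*(3 + r))
G = -1/2 (G = 1/(-2) = -1/2 ≈ -0.50000)
n(x) = -1/(2*x)
(-33/n(9) + 38/57)*(87 + p(-11)) = (-33/((-1/2/9)) + 38/57)*(87 - 11*(3 - 11)) = (-33/((-1/2*1/9)) + 38*(1/57))*(87 - 11*(-8)) = (-33/(-1/18) + 2/3)*(87 + 88) = (-33*(-18) + 2/3)*175 = (594 + 2/3)*175 = (1784/3)*175 = 312200/3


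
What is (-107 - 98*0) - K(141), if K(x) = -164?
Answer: 57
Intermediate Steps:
(-107 - 98*0) - K(141) = (-107 - 98*0) - 1*(-164) = (-107 + 0) + 164 = -107 + 164 = 57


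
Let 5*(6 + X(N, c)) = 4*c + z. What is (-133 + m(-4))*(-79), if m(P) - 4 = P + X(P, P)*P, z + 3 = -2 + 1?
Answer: 7347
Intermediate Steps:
z = -4 (z = -3 + (-2 + 1) = -3 - 1 = -4)
X(N, c) = -34/5 + 4*c/5 (X(N, c) = -6 + (4*c - 4)/5 = -6 + (-4 + 4*c)/5 = -6 + (-⅘ + 4*c/5) = -34/5 + 4*c/5)
m(P) = 4 + P + P*(-34/5 + 4*P/5) (m(P) = 4 + (P + (-34/5 + 4*P/5)*P) = 4 + (P + P*(-34/5 + 4*P/5)) = 4 + P + P*(-34/5 + 4*P/5))
(-133 + m(-4))*(-79) = (-133 + (4 - 29/5*(-4) + (⅘)*(-4)²))*(-79) = (-133 + (4 + 116/5 + (⅘)*16))*(-79) = (-133 + (4 + 116/5 + 64/5))*(-79) = (-133 + 40)*(-79) = -93*(-79) = 7347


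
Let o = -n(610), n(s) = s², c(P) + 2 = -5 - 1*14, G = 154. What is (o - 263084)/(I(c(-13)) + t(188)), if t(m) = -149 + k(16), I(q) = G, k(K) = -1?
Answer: -158796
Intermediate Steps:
c(P) = -21 (c(P) = -2 + (-5 - 1*14) = -2 + (-5 - 14) = -2 - 19 = -21)
I(q) = 154
o = -372100 (o = -1*610² = -1*372100 = -372100)
t(m) = -150 (t(m) = -149 - 1 = -150)
(o - 263084)/(I(c(-13)) + t(188)) = (-372100 - 263084)/(154 - 150) = -635184/4 = -635184*¼ = -158796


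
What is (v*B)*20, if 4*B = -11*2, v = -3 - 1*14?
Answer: 1870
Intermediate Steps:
v = -17 (v = -3 - 14 = -17)
B = -11/2 (B = (-11*2)/4 = (¼)*(-22) = -11/2 ≈ -5.5000)
(v*B)*20 = -17*(-11/2)*20 = (187/2)*20 = 1870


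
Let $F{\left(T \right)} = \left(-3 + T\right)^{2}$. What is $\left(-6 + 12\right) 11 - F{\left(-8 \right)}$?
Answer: $-55$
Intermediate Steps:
$\left(-6 + 12\right) 11 - F{\left(-8 \right)} = \left(-6 + 12\right) 11 - \left(-3 - 8\right)^{2} = 6 \cdot 11 - \left(-11\right)^{2} = 66 - 121 = -55$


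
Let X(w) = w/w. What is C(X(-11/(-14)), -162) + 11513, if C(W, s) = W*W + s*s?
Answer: 37758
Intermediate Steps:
X(w) = 1
C(W, s) = W**2 + s**2
C(X(-11/(-14)), -162) + 11513 = (1**2 + (-162)**2) + 11513 = (1 + 26244) + 11513 = 26245 + 11513 = 37758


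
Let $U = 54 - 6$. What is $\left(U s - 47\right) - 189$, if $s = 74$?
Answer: $3316$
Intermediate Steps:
$U = 48$ ($U = 54 - 6 = 48$)
$\left(U s - 47\right) - 189 = \left(48 \cdot 74 - 47\right) - 189 = \left(3552 - 47\right) - 189 = 3505 - 189 = 3316$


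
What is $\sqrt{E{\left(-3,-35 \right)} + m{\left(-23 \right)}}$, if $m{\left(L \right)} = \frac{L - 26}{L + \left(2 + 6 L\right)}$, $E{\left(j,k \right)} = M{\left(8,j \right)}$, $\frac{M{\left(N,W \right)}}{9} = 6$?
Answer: $\frac{\sqrt{1372965}}{159} \approx 7.3694$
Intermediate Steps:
$M{\left(N,W \right)} = 54$ ($M{\left(N,W \right)} = 9 \cdot 6 = 54$)
$E{\left(j,k \right)} = 54$
$m{\left(L \right)} = \frac{-26 + L}{2 + 7 L}$
$\sqrt{E{\left(-3,-35 \right)} + m{\left(-23 \right)}} = \sqrt{54 + \frac{-26 - 23}{2 + 7 \left(-23\right)}} = \sqrt{54 + \frac{1}{2 - 161} \left(-49\right)} = \sqrt{54 + \frac{1}{-159} \left(-49\right)} = \sqrt{54 - - \frac{49}{159}} = \sqrt{54 + \frac{49}{159}} = \sqrt{\frac{8635}{159}} = \frac{\sqrt{1372965}}{159}$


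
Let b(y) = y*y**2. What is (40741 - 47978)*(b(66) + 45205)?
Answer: -2407757137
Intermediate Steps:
b(y) = y**3
(40741 - 47978)*(b(66) + 45205) = (40741 - 47978)*(66**3 + 45205) = -7237*(287496 + 45205) = -7237*332701 = -2407757137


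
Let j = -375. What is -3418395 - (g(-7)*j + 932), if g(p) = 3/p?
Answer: -23936414/7 ≈ -3.4195e+6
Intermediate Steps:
-3418395 - (g(-7)*j + 932) = -3418395 - ((3/(-7))*(-375) + 932) = -3418395 - ((3*(-1/7))*(-375) + 932) = -3418395 - (-3/7*(-375) + 932) = -3418395 - (1125/7 + 932) = -3418395 - 1*7649/7 = -3418395 - 7649/7 = -23936414/7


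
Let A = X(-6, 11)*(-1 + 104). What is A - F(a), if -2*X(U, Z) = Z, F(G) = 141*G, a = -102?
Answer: 27631/2 ≈ 13816.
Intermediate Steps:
X(U, Z) = -Z/2
A = -1133/2 (A = (-½*11)*(-1 + 104) = -11/2*103 = -1133/2 ≈ -566.50)
A - F(a) = -1133/2 - 141*(-102) = -1133/2 - 1*(-14382) = -1133/2 + 14382 = 27631/2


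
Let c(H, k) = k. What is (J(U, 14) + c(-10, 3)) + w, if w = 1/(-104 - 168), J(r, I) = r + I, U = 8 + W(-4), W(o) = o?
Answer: 5711/272 ≈ 20.996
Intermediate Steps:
U = 4 (U = 8 - 4 = 4)
J(r, I) = I + r
w = -1/272 (w = 1/(-272) = -1/272 ≈ -0.0036765)
(J(U, 14) + c(-10, 3)) + w = ((14 + 4) + 3) - 1/272 = (18 + 3) - 1/272 = 21 - 1/272 = 5711/272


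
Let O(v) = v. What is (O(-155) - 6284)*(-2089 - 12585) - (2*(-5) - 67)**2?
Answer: 94479957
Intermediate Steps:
(O(-155) - 6284)*(-2089 - 12585) - (2*(-5) - 67)**2 = (-155 - 6284)*(-2089 - 12585) - (2*(-5) - 67)**2 = -6439*(-14674) - (-10 - 67)**2 = 94485886 - 1*(-77)**2 = 94485886 - 1*5929 = 94485886 - 5929 = 94479957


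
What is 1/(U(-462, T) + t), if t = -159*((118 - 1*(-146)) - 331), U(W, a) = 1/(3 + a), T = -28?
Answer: 25/266324 ≈ 9.3871e-5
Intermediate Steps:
t = 10653 (t = -159*((118 + 146) - 331) = -159*(264 - 331) = -159*(-67) = 10653)
1/(U(-462, T) + t) = 1/(1/(3 - 28) + 10653) = 1/(1/(-25) + 10653) = 1/(-1/25 + 10653) = 1/(266324/25) = 25/266324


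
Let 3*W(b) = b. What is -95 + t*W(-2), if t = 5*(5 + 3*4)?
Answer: -455/3 ≈ -151.67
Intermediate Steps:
W(b) = b/3
t = 85 (t = 5*(5 + 12) = 5*17 = 85)
-95 + t*W(-2) = -95 + 85*((⅓)*(-2)) = -95 + 85*(-⅔) = -95 - 170/3 = -455/3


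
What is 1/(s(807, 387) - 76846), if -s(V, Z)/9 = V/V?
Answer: -1/76855 ≈ -1.3012e-5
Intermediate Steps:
s(V, Z) = -9 (s(V, Z) = -9*V/V = -9*1 = -9)
1/(s(807, 387) - 76846) = 1/(-9 - 76846) = 1/(-76855) = -1/76855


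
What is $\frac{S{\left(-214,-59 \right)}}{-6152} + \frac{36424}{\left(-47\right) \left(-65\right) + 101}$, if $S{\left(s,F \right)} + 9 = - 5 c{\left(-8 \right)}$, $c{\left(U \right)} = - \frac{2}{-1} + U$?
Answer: $\frac{56003543}{4853928} \approx 11.538$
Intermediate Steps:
$c{\left(U \right)} = 2 + U$ ($c{\left(U \right)} = \left(-2\right) \left(-1\right) + U = 2 + U$)
$S{\left(s,F \right)} = 21$ ($S{\left(s,F \right)} = -9 - 5 \left(2 - 8\right) = -9 - -30 = -9 + 30 = 21$)
$\frac{S{\left(-214,-59 \right)}}{-6152} + \frac{36424}{\left(-47\right) \left(-65\right) + 101} = \frac{21}{-6152} + \frac{36424}{\left(-47\right) \left(-65\right) + 101} = 21 \left(- \frac{1}{6152}\right) + \frac{36424}{3055 + 101} = - \frac{21}{6152} + \frac{36424}{3156} = - \frac{21}{6152} + 36424 \cdot \frac{1}{3156} = - \frac{21}{6152} + \frac{9106}{789} = \frac{56003543}{4853928}$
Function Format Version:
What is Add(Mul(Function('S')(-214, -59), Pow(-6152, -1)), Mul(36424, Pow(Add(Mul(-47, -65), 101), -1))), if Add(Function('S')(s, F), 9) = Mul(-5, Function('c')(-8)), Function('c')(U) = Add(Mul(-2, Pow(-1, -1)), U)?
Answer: Rational(56003543, 4853928) ≈ 11.538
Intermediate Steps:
Function('c')(U) = Add(2, U) (Function('c')(U) = Add(Mul(-2, -1), U) = Add(2, U))
Function('S')(s, F) = 21 (Function('S')(s, F) = Add(-9, Mul(-5, Add(2, -8))) = Add(-9, Mul(-5, -6)) = Add(-9, 30) = 21)
Add(Mul(Function('S')(-214, -59), Pow(-6152, -1)), Mul(36424, Pow(Add(Mul(-47, -65), 101), -1))) = Add(Mul(21, Pow(-6152, -1)), Mul(36424, Pow(Add(Mul(-47, -65), 101), -1))) = Add(Mul(21, Rational(-1, 6152)), Mul(36424, Pow(Add(3055, 101), -1))) = Add(Rational(-21, 6152), Mul(36424, Pow(3156, -1))) = Add(Rational(-21, 6152), Mul(36424, Rational(1, 3156))) = Add(Rational(-21, 6152), Rational(9106, 789)) = Rational(56003543, 4853928)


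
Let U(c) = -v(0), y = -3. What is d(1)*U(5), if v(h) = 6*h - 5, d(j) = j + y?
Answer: -10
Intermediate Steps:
d(j) = -3 + j (d(j) = j - 3 = -3 + j)
v(h) = -5 + 6*h
U(c) = 5 (U(c) = -(-5 + 6*0) = -(-5 + 0) = -1*(-5) = 5)
d(1)*U(5) = (-3 + 1)*5 = -2*5 = -10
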